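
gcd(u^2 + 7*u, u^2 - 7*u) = u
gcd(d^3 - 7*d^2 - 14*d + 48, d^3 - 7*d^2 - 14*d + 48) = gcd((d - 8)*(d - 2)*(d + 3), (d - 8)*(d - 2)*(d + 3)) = d^3 - 7*d^2 - 14*d + 48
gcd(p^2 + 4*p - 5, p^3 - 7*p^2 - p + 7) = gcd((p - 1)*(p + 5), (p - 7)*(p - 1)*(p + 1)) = p - 1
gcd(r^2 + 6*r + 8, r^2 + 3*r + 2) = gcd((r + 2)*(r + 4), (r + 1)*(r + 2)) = r + 2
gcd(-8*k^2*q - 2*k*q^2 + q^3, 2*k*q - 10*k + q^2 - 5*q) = 2*k + q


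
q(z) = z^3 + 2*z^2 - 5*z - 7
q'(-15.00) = 610.00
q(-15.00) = -2857.00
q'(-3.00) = 10.00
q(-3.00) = -1.00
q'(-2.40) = 2.68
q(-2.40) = 2.70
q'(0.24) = -3.87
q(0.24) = -8.07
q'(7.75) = 206.19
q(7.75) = 539.86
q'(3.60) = 48.28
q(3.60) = 47.58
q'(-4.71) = 42.71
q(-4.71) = -43.57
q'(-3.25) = 13.69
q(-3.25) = -3.95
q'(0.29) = -3.59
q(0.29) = -8.26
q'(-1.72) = -3.00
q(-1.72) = 2.43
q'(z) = 3*z^2 + 4*z - 5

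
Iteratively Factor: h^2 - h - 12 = (h - 4)*(h + 3)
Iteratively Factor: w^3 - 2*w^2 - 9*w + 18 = (w - 3)*(w^2 + w - 6) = (w - 3)*(w + 3)*(w - 2)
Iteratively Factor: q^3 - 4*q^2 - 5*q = (q - 5)*(q^2 + q) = q*(q - 5)*(q + 1)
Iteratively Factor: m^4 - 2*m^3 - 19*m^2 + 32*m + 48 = (m - 4)*(m^3 + 2*m^2 - 11*m - 12) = (m - 4)*(m + 1)*(m^2 + m - 12) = (m - 4)*(m + 1)*(m + 4)*(m - 3)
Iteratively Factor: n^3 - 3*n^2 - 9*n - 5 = (n + 1)*(n^2 - 4*n - 5) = (n - 5)*(n + 1)*(n + 1)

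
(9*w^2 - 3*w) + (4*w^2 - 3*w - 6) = 13*w^2 - 6*w - 6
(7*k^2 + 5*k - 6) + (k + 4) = 7*k^2 + 6*k - 2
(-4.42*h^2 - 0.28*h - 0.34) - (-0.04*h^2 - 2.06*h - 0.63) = -4.38*h^2 + 1.78*h + 0.29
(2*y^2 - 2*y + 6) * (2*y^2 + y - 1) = 4*y^4 - 2*y^3 + 8*y^2 + 8*y - 6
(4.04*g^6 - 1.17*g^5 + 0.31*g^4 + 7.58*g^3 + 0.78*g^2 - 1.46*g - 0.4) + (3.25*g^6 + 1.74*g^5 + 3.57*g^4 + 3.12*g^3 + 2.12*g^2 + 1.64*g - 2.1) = 7.29*g^6 + 0.57*g^5 + 3.88*g^4 + 10.7*g^3 + 2.9*g^2 + 0.18*g - 2.5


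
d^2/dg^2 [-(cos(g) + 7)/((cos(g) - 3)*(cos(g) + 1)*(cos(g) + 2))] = (148*(1 - cos(g)^2)^2 - 84*sin(g)^6 + 4*cos(g)^7 - 21*cos(g)^6 + 22*cos(g)^5 + 364*cos(g)^3 + 567*cos(g)^2 - 510*cos(g) - 666)/((cos(g) - 3)^3*(cos(g) + 1)^3*(cos(g) + 2)^3)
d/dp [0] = 0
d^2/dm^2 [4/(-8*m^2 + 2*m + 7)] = 32*(-16*m^2 + 4*m + (8*m - 1)^2 + 14)/(-8*m^2 + 2*m + 7)^3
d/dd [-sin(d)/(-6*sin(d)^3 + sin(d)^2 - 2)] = (-12*sin(d)^3 + sin(d)^2 + 2)*cos(d)/(6*sin(d)^3 - sin(d)^2 + 2)^2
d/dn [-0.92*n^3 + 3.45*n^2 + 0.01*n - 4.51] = -2.76*n^2 + 6.9*n + 0.01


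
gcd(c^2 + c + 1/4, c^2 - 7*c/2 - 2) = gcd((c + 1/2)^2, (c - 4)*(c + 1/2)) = c + 1/2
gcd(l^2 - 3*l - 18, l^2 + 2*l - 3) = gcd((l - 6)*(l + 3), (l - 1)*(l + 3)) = l + 3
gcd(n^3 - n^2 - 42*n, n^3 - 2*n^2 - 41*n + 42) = n^2 - n - 42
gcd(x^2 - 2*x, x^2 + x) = x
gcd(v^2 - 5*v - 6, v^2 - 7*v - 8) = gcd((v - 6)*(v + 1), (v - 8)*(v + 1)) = v + 1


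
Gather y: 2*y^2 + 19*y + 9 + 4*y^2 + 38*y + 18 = 6*y^2 + 57*y + 27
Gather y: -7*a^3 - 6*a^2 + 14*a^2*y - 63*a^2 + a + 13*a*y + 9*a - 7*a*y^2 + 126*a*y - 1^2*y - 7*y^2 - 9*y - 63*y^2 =-7*a^3 - 69*a^2 + 10*a + y^2*(-7*a - 70) + y*(14*a^2 + 139*a - 10)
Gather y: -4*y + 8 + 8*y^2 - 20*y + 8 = 8*y^2 - 24*y + 16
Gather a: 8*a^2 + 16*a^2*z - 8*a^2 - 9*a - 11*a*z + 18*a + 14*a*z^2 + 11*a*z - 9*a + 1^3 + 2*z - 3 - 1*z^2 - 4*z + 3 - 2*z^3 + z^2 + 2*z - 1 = 16*a^2*z + 14*a*z^2 - 2*z^3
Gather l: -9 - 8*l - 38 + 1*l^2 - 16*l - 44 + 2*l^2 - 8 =3*l^2 - 24*l - 99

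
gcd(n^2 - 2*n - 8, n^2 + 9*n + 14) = n + 2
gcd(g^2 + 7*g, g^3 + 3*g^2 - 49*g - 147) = g + 7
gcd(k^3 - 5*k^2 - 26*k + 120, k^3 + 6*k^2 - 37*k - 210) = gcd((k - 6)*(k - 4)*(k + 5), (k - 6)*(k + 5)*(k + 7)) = k^2 - k - 30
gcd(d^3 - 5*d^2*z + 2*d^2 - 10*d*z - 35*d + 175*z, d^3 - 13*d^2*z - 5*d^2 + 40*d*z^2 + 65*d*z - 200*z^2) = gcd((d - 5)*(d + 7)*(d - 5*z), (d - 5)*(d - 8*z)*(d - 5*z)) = -d^2 + 5*d*z + 5*d - 25*z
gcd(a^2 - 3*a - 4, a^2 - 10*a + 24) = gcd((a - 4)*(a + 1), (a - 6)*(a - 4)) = a - 4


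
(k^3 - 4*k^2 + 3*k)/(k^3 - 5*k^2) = (k^2 - 4*k + 3)/(k*(k - 5))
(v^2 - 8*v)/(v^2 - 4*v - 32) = v/(v + 4)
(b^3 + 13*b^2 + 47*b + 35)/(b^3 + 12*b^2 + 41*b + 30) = (b + 7)/(b + 6)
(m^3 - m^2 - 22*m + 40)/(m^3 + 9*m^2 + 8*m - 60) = (m - 4)/(m + 6)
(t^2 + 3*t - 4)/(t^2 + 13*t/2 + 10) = 2*(t - 1)/(2*t + 5)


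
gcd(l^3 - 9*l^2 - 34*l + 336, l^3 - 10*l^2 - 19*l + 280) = l^2 - 15*l + 56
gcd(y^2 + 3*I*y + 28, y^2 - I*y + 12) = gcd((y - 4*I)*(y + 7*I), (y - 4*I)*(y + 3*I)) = y - 4*I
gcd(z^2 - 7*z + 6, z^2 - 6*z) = z - 6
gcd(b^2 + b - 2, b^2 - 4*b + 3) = b - 1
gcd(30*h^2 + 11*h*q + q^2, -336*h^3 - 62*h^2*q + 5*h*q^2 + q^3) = 6*h + q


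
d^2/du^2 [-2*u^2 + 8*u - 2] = -4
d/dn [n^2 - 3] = 2*n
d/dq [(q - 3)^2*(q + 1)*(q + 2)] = 4*q^3 - 9*q^2 - 14*q + 15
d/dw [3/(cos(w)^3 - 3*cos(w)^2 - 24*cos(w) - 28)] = 9*(cos(w) - 4)*sin(w)/((cos(w) - 7)^2*(cos(w) + 2)^3)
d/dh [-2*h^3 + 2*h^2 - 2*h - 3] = -6*h^2 + 4*h - 2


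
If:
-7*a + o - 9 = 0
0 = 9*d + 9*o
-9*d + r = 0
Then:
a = -r/63 - 9/7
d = r/9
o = -r/9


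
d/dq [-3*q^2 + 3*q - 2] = 3 - 6*q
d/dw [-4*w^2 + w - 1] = 1 - 8*w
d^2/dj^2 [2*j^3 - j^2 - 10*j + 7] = 12*j - 2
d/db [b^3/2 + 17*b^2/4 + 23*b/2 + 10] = 3*b^2/2 + 17*b/2 + 23/2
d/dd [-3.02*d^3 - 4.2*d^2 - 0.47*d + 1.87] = -9.06*d^2 - 8.4*d - 0.47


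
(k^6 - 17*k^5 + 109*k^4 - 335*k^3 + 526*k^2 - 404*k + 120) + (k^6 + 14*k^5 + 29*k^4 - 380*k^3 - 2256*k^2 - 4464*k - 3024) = 2*k^6 - 3*k^5 + 138*k^4 - 715*k^3 - 1730*k^2 - 4868*k - 2904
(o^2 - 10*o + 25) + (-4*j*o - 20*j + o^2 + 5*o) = -4*j*o - 20*j + 2*o^2 - 5*o + 25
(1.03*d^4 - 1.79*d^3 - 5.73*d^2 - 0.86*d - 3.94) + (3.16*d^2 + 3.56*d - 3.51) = 1.03*d^4 - 1.79*d^3 - 2.57*d^2 + 2.7*d - 7.45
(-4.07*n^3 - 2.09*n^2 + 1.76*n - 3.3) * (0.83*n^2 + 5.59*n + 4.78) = -3.3781*n^5 - 24.486*n^4 - 29.6769*n^3 - 2.8908*n^2 - 10.0342*n - 15.774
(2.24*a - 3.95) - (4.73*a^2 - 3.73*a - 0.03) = -4.73*a^2 + 5.97*a - 3.92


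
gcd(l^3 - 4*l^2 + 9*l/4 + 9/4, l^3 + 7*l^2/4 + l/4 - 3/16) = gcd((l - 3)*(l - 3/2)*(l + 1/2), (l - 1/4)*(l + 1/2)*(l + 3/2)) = l + 1/2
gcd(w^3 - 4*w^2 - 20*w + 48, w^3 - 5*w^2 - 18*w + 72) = w^2 - 2*w - 24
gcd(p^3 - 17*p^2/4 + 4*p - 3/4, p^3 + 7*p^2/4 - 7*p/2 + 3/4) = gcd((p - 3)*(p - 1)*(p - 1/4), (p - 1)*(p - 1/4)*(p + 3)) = p^2 - 5*p/4 + 1/4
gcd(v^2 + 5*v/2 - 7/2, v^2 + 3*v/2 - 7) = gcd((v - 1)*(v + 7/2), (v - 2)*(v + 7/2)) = v + 7/2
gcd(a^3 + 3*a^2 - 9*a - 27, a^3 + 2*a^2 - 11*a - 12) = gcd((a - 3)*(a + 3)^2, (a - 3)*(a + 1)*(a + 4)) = a - 3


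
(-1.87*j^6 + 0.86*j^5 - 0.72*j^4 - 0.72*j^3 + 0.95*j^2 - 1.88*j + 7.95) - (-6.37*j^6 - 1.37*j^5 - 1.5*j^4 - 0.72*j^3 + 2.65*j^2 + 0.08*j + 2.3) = 4.5*j^6 + 2.23*j^5 + 0.78*j^4 - 1.7*j^2 - 1.96*j + 5.65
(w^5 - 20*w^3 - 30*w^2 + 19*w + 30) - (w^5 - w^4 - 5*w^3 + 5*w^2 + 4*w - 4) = w^4 - 15*w^3 - 35*w^2 + 15*w + 34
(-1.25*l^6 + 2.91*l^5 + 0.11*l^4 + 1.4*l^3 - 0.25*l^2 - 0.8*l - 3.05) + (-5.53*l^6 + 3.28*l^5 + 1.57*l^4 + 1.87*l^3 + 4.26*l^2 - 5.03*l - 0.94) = -6.78*l^6 + 6.19*l^5 + 1.68*l^4 + 3.27*l^3 + 4.01*l^2 - 5.83*l - 3.99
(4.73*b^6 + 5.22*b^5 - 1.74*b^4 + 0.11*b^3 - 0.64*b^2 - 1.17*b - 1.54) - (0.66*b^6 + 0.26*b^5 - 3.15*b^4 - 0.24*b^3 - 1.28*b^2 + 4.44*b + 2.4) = 4.07*b^6 + 4.96*b^5 + 1.41*b^4 + 0.35*b^3 + 0.64*b^2 - 5.61*b - 3.94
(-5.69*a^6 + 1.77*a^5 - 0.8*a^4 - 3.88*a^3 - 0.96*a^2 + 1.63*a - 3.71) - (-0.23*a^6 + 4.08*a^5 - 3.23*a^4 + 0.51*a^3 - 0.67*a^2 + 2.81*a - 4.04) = -5.46*a^6 - 2.31*a^5 + 2.43*a^4 - 4.39*a^3 - 0.29*a^2 - 1.18*a + 0.33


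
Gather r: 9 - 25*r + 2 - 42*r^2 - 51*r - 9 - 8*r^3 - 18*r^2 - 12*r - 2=-8*r^3 - 60*r^2 - 88*r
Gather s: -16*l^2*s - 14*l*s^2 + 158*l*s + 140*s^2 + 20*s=s^2*(140 - 14*l) + s*(-16*l^2 + 158*l + 20)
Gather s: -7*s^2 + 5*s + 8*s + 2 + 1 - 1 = -7*s^2 + 13*s + 2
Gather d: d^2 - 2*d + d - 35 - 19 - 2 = d^2 - d - 56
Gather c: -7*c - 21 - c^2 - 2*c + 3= -c^2 - 9*c - 18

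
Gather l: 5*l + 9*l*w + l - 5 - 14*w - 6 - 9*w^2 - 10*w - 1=l*(9*w + 6) - 9*w^2 - 24*w - 12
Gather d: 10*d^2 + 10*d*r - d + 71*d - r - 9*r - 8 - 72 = 10*d^2 + d*(10*r + 70) - 10*r - 80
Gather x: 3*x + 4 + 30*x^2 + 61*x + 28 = 30*x^2 + 64*x + 32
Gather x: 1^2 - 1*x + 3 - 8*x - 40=-9*x - 36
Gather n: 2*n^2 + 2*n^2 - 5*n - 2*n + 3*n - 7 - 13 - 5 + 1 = 4*n^2 - 4*n - 24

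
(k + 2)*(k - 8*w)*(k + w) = k^3 - 7*k^2*w + 2*k^2 - 8*k*w^2 - 14*k*w - 16*w^2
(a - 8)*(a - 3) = a^2 - 11*a + 24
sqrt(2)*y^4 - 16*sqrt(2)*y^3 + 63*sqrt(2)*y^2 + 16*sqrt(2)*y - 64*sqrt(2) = (y - 8)^2*(y - 1)*(sqrt(2)*y + sqrt(2))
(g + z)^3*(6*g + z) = 6*g^4 + 19*g^3*z + 21*g^2*z^2 + 9*g*z^3 + z^4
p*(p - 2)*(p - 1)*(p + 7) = p^4 + 4*p^3 - 19*p^2 + 14*p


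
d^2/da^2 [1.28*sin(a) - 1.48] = -1.28*sin(a)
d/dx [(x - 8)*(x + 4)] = 2*x - 4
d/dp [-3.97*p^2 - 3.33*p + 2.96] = -7.94*p - 3.33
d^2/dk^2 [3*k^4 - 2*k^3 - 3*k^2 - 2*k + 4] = 36*k^2 - 12*k - 6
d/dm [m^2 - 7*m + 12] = 2*m - 7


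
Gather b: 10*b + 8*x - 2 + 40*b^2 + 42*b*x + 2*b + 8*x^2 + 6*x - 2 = 40*b^2 + b*(42*x + 12) + 8*x^2 + 14*x - 4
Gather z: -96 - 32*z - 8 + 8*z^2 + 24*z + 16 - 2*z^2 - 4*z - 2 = 6*z^2 - 12*z - 90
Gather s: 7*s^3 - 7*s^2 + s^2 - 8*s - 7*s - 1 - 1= 7*s^3 - 6*s^2 - 15*s - 2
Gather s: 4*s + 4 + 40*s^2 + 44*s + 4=40*s^2 + 48*s + 8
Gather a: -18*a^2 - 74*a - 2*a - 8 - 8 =-18*a^2 - 76*a - 16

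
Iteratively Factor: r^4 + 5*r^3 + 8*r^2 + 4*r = (r)*(r^3 + 5*r^2 + 8*r + 4) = r*(r + 1)*(r^2 + 4*r + 4) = r*(r + 1)*(r + 2)*(r + 2)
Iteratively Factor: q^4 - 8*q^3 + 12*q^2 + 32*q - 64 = (q + 2)*(q^3 - 10*q^2 + 32*q - 32) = (q - 4)*(q + 2)*(q^2 - 6*q + 8) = (q - 4)^2*(q + 2)*(q - 2)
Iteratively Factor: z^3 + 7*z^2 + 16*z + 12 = (z + 2)*(z^2 + 5*z + 6) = (z + 2)*(z + 3)*(z + 2)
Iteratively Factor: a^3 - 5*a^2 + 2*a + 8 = (a + 1)*(a^2 - 6*a + 8) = (a - 4)*(a + 1)*(a - 2)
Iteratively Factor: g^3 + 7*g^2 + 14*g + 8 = (g + 4)*(g^2 + 3*g + 2) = (g + 2)*(g + 4)*(g + 1)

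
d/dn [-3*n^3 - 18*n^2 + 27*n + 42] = -9*n^2 - 36*n + 27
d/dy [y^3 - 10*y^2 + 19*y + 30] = 3*y^2 - 20*y + 19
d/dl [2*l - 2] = 2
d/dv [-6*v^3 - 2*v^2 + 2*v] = -18*v^2 - 4*v + 2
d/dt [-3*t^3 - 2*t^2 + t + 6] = -9*t^2 - 4*t + 1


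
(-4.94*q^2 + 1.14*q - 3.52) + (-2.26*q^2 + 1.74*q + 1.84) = -7.2*q^2 + 2.88*q - 1.68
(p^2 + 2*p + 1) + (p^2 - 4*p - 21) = 2*p^2 - 2*p - 20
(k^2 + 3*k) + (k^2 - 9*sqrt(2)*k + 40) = 2*k^2 - 9*sqrt(2)*k + 3*k + 40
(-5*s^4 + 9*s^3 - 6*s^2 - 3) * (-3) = 15*s^4 - 27*s^3 + 18*s^2 + 9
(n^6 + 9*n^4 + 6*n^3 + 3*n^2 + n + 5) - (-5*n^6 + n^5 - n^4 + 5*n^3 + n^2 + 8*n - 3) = 6*n^6 - n^5 + 10*n^4 + n^3 + 2*n^2 - 7*n + 8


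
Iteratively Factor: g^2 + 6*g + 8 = (g + 4)*(g + 2)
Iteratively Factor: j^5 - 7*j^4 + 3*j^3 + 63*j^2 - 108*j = (j - 4)*(j^4 - 3*j^3 - 9*j^2 + 27*j) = (j - 4)*(j + 3)*(j^3 - 6*j^2 + 9*j) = (j - 4)*(j - 3)*(j + 3)*(j^2 - 3*j) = (j - 4)*(j - 3)^2*(j + 3)*(j)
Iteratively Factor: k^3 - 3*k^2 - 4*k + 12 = (k + 2)*(k^2 - 5*k + 6) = (k - 2)*(k + 2)*(k - 3)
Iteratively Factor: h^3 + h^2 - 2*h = (h - 1)*(h^2 + 2*h) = (h - 1)*(h + 2)*(h)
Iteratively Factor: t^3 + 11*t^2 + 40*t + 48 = (t + 4)*(t^2 + 7*t + 12) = (t + 3)*(t + 4)*(t + 4)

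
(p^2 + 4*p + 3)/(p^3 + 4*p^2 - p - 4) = (p + 3)/(p^2 + 3*p - 4)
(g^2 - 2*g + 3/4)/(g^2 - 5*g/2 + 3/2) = (g - 1/2)/(g - 1)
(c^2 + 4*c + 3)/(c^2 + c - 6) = (c + 1)/(c - 2)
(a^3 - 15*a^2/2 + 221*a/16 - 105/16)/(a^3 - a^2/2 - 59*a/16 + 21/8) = (a - 5)/(a + 2)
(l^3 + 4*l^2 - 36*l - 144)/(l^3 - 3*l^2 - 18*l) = (l^2 + 10*l + 24)/(l*(l + 3))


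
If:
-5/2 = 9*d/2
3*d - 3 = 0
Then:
No Solution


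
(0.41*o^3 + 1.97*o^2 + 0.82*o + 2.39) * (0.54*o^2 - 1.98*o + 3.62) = 0.2214*o^5 + 0.252*o^4 - 1.9736*o^3 + 6.7984*o^2 - 1.7638*o + 8.6518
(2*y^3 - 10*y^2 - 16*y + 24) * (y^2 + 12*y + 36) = 2*y^5 + 14*y^4 - 64*y^3 - 528*y^2 - 288*y + 864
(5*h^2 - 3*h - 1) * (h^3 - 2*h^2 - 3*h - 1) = 5*h^5 - 13*h^4 - 10*h^3 + 6*h^2 + 6*h + 1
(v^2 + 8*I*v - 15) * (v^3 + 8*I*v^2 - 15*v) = v^5 + 16*I*v^4 - 94*v^3 - 240*I*v^2 + 225*v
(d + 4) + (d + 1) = 2*d + 5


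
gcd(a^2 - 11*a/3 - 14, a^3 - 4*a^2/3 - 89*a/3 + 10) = a - 6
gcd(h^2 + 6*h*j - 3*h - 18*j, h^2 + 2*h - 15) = h - 3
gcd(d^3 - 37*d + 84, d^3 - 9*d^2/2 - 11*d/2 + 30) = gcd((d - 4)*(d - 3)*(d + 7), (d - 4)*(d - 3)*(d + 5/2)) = d^2 - 7*d + 12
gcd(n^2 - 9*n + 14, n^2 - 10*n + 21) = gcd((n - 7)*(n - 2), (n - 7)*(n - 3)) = n - 7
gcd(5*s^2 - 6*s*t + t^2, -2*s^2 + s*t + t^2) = s - t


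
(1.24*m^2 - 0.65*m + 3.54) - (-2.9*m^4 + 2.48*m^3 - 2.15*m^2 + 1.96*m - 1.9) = 2.9*m^4 - 2.48*m^3 + 3.39*m^2 - 2.61*m + 5.44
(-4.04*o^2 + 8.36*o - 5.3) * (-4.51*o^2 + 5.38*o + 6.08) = 18.2204*o^4 - 59.4388*o^3 + 44.3166*o^2 + 22.3148*o - 32.224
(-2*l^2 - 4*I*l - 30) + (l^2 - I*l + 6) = -l^2 - 5*I*l - 24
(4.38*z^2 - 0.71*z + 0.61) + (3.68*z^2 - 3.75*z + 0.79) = 8.06*z^2 - 4.46*z + 1.4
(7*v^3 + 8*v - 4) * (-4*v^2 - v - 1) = -28*v^5 - 7*v^4 - 39*v^3 + 8*v^2 - 4*v + 4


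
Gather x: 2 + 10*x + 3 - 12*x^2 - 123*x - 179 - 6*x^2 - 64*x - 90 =-18*x^2 - 177*x - 264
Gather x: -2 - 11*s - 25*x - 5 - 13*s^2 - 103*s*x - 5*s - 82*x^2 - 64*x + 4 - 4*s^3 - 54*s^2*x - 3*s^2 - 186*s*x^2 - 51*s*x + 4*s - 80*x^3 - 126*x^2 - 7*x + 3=-4*s^3 - 16*s^2 - 12*s - 80*x^3 + x^2*(-186*s - 208) + x*(-54*s^2 - 154*s - 96)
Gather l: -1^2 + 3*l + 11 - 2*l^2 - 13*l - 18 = -2*l^2 - 10*l - 8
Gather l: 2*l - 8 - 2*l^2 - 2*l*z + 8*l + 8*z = -2*l^2 + l*(10 - 2*z) + 8*z - 8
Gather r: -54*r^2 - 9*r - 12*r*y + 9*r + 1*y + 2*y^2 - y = -54*r^2 - 12*r*y + 2*y^2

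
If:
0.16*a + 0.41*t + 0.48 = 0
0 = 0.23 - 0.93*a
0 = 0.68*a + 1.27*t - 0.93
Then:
No Solution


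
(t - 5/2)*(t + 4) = t^2 + 3*t/2 - 10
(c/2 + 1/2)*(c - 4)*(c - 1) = c^3/2 - 2*c^2 - c/2 + 2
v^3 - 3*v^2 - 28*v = v*(v - 7)*(v + 4)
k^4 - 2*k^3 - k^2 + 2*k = k*(k - 2)*(k - 1)*(k + 1)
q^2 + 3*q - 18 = (q - 3)*(q + 6)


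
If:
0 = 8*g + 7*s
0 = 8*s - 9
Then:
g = -63/64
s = 9/8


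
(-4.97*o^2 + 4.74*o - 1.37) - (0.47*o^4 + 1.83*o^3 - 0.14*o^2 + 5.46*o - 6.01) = -0.47*o^4 - 1.83*o^3 - 4.83*o^2 - 0.72*o + 4.64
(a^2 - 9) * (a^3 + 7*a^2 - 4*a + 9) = a^5 + 7*a^4 - 13*a^3 - 54*a^2 + 36*a - 81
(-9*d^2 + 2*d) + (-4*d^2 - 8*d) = -13*d^2 - 6*d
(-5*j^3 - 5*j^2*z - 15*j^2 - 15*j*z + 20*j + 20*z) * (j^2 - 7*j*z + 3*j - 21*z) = -5*j^5 + 30*j^4*z - 30*j^4 + 35*j^3*z^2 + 180*j^3*z - 25*j^3 + 210*j^2*z^2 + 150*j^2*z + 60*j^2 + 175*j*z^2 - 360*j*z - 420*z^2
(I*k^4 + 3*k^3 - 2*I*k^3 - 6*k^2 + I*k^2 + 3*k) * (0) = 0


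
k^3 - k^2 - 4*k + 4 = (k - 2)*(k - 1)*(k + 2)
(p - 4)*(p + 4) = p^2 - 16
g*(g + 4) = g^2 + 4*g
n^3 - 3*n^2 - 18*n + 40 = (n - 5)*(n - 2)*(n + 4)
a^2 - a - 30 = (a - 6)*(a + 5)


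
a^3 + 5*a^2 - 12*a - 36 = (a - 3)*(a + 2)*(a + 6)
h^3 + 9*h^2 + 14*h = h*(h + 2)*(h + 7)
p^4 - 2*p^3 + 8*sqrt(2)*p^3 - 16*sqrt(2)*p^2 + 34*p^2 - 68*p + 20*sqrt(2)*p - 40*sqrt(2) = (p - 2)*(p + sqrt(2))*(p + 2*sqrt(2))*(p + 5*sqrt(2))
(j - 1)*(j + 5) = j^2 + 4*j - 5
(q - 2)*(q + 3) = q^2 + q - 6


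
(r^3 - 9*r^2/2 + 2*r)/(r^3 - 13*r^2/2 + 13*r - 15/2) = r*(2*r^2 - 9*r + 4)/(2*r^3 - 13*r^2 + 26*r - 15)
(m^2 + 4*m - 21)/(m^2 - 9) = (m + 7)/(m + 3)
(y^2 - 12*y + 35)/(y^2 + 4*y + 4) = (y^2 - 12*y + 35)/(y^2 + 4*y + 4)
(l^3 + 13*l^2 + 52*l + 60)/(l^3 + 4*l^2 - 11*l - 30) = (l + 6)/(l - 3)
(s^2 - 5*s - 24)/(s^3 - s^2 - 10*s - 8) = (-s^2 + 5*s + 24)/(-s^3 + s^2 + 10*s + 8)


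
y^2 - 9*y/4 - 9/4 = (y - 3)*(y + 3/4)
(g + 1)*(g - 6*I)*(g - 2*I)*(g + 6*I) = g^4 + g^3 - 2*I*g^3 + 36*g^2 - 2*I*g^2 + 36*g - 72*I*g - 72*I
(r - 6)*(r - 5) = r^2 - 11*r + 30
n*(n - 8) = n^2 - 8*n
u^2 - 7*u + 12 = (u - 4)*(u - 3)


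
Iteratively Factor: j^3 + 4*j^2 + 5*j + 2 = (j + 1)*(j^2 + 3*j + 2) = (j + 1)^2*(j + 2)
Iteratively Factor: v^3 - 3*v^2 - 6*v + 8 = (v - 1)*(v^2 - 2*v - 8) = (v - 1)*(v + 2)*(v - 4)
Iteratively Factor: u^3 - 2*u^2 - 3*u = (u)*(u^2 - 2*u - 3) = u*(u - 3)*(u + 1)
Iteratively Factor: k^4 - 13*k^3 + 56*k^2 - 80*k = (k)*(k^3 - 13*k^2 + 56*k - 80) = k*(k - 4)*(k^2 - 9*k + 20) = k*(k - 5)*(k - 4)*(k - 4)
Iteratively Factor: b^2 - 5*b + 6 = (b - 2)*(b - 3)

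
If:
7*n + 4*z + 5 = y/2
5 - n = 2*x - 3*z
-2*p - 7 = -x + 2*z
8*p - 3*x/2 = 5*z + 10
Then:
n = -37*z/5 - 127/5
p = 8*z/5 + 41/10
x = 26*z/5 + 76/5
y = -478*z/5 - 1728/5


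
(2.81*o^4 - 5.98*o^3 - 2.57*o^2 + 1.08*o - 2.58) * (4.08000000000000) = 11.4648*o^4 - 24.3984*o^3 - 10.4856*o^2 + 4.4064*o - 10.5264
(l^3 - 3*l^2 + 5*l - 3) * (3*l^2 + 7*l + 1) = 3*l^5 - 2*l^4 - 5*l^3 + 23*l^2 - 16*l - 3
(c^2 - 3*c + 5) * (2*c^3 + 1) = 2*c^5 - 6*c^4 + 10*c^3 + c^2 - 3*c + 5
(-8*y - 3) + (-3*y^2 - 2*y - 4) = -3*y^2 - 10*y - 7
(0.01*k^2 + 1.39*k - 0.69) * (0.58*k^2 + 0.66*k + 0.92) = 0.0058*k^4 + 0.8128*k^3 + 0.5264*k^2 + 0.8234*k - 0.6348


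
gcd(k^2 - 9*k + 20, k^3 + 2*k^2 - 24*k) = k - 4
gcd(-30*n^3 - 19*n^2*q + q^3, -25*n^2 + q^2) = -5*n + q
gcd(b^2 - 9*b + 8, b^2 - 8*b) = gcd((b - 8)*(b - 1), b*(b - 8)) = b - 8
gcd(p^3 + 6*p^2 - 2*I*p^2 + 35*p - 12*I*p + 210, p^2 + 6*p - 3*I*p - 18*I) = p + 6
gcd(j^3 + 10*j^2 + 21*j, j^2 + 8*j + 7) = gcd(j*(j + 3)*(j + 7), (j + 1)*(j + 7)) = j + 7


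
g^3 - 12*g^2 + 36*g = g*(g - 6)^2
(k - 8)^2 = k^2 - 16*k + 64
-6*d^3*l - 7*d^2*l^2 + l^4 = l*(-3*d + l)*(d + l)*(2*d + l)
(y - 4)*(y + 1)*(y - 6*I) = y^3 - 3*y^2 - 6*I*y^2 - 4*y + 18*I*y + 24*I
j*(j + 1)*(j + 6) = j^3 + 7*j^2 + 6*j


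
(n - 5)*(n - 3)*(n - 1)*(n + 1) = n^4 - 8*n^3 + 14*n^2 + 8*n - 15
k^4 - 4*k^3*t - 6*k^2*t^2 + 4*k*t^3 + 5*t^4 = (k - 5*t)*(k - t)*(k + t)^2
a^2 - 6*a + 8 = (a - 4)*(a - 2)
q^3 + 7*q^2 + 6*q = q*(q + 1)*(q + 6)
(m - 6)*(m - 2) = m^2 - 8*m + 12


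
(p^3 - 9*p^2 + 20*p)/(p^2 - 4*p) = p - 5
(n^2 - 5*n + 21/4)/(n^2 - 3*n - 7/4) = (2*n - 3)/(2*n + 1)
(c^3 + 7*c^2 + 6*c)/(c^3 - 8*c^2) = (c^2 + 7*c + 6)/(c*(c - 8))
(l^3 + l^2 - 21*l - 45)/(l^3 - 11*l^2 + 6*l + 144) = (l^2 - 2*l - 15)/(l^2 - 14*l + 48)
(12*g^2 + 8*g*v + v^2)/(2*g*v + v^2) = (6*g + v)/v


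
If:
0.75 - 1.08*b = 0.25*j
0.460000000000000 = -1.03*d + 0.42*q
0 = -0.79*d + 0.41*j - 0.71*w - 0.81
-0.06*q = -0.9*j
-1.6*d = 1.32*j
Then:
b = 0.68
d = -0.05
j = 0.06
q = 0.97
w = -1.04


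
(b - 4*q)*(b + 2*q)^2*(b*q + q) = b^4*q + b^3*q - 12*b^2*q^3 - 16*b*q^4 - 12*b*q^3 - 16*q^4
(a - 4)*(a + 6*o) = a^2 + 6*a*o - 4*a - 24*o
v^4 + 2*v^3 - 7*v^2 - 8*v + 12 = (v - 2)*(v - 1)*(v + 2)*(v + 3)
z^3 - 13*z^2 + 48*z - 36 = (z - 6)^2*(z - 1)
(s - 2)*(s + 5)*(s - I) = s^3 + 3*s^2 - I*s^2 - 10*s - 3*I*s + 10*I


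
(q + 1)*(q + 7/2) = q^2 + 9*q/2 + 7/2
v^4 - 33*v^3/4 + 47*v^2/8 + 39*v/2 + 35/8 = (v - 7)*(v - 5/2)*(v + 1/4)*(v + 1)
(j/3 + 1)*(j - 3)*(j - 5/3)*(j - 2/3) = j^4/3 - 7*j^3/9 - 71*j^2/27 + 7*j - 10/3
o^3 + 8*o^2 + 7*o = o*(o + 1)*(o + 7)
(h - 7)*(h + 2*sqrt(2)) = h^2 - 7*h + 2*sqrt(2)*h - 14*sqrt(2)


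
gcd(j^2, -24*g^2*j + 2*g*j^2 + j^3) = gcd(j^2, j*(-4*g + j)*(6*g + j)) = j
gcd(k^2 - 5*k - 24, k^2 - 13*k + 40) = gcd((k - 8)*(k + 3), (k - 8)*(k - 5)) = k - 8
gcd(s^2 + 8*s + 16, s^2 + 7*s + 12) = s + 4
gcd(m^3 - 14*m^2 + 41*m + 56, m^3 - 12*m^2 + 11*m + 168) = m^2 - 15*m + 56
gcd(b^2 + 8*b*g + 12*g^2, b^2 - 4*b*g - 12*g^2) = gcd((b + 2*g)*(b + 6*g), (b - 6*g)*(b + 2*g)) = b + 2*g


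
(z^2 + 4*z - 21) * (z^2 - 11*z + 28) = z^4 - 7*z^3 - 37*z^2 + 343*z - 588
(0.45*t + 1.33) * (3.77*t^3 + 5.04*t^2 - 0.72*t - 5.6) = 1.6965*t^4 + 7.2821*t^3 + 6.3792*t^2 - 3.4776*t - 7.448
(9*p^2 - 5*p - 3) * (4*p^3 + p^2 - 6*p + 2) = 36*p^5 - 11*p^4 - 71*p^3 + 45*p^2 + 8*p - 6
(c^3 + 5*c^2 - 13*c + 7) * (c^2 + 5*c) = c^5 + 10*c^4 + 12*c^3 - 58*c^2 + 35*c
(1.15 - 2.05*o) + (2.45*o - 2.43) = 0.4*o - 1.28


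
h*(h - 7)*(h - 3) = h^3 - 10*h^2 + 21*h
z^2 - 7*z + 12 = (z - 4)*(z - 3)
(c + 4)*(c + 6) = c^2 + 10*c + 24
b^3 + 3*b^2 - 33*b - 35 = (b - 5)*(b + 1)*(b + 7)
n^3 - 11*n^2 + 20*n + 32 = (n - 8)*(n - 4)*(n + 1)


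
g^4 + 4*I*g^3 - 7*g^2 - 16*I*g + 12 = (g - 2)*(g + 2)*(g + I)*(g + 3*I)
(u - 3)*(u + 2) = u^2 - u - 6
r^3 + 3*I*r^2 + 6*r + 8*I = (r - 2*I)*(r + I)*(r + 4*I)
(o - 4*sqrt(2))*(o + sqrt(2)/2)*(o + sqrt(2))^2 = o^4 - 3*sqrt(2)*o^3/2 - 16*o^2 - 15*sqrt(2)*o - 8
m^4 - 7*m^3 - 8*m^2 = m^2*(m - 8)*(m + 1)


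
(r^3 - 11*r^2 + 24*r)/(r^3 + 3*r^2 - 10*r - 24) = r*(r - 8)/(r^2 + 6*r + 8)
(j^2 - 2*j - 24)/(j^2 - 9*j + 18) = (j + 4)/(j - 3)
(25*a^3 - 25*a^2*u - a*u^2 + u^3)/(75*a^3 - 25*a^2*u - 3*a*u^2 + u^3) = (-a + u)/(-3*a + u)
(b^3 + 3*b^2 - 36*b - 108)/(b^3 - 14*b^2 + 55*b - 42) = (b^2 + 9*b + 18)/(b^2 - 8*b + 7)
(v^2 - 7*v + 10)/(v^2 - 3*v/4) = 4*(v^2 - 7*v + 10)/(v*(4*v - 3))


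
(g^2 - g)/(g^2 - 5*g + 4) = g/(g - 4)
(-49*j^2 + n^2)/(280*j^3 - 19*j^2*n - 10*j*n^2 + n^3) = (-7*j - n)/(40*j^2 + 3*j*n - n^2)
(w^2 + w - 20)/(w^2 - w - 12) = (w + 5)/(w + 3)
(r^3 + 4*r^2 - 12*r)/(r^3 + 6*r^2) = (r - 2)/r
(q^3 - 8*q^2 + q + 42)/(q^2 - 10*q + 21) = q + 2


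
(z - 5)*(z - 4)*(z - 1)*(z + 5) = z^4 - 5*z^3 - 21*z^2 + 125*z - 100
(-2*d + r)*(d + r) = -2*d^2 - d*r + r^2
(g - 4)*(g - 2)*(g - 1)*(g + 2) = g^4 - 5*g^3 + 20*g - 16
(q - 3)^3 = q^3 - 9*q^2 + 27*q - 27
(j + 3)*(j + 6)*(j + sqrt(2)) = j^3 + sqrt(2)*j^2 + 9*j^2 + 9*sqrt(2)*j + 18*j + 18*sqrt(2)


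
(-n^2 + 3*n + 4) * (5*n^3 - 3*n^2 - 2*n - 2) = -5*n^5 + 18*n^4 + 13*n^3 - 16*n^2 - 14*n - 8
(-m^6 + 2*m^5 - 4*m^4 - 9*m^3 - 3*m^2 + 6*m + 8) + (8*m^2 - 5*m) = -m^6 + 2*m^5 - 4*m^4 - 9*m^3 + 5*m^2 + m + 8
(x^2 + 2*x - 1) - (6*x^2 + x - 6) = -5*x^2 + x + 5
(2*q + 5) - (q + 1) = q + 4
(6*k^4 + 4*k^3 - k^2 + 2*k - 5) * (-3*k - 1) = -18*k^5 - 18*k^4 - k^3 - 5*k^2 + 13*k + 5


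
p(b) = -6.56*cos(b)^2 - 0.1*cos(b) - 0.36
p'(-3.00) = 1.82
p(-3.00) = -6.69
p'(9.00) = -4.89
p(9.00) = -5.71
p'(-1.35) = -2.90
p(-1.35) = -0.70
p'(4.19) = 5.59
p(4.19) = -1.94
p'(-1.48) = -1.28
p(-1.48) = -0.42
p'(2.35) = -6.49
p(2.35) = -3.53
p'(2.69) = -5.11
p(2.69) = -5.58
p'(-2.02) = 5.04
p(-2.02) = -1.55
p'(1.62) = -0.54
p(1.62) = -0.37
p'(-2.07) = 5.43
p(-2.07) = -1.82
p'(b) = 13.12*sin(b)*cos(b) + 0.1*sin(b) = (13.12*cos(b) + 0.1)*sin(b)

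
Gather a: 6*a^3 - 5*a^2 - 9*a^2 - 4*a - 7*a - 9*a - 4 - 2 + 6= 6*a^3 - 14*a^2 - 20*a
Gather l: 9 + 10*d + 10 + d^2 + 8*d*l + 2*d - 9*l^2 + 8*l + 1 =d^2 + 12*d - 9*l^2 + l*(8*d + 8) + 20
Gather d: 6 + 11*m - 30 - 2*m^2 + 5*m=-2*m^2 + 16*m - 24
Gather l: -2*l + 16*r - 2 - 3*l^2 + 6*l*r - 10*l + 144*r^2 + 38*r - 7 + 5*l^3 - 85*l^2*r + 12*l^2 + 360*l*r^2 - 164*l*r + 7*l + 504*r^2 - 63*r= 5*l^3 + l^2*(9 - 85*r) + l*(360*r^2 - 158*r - 5) + 648*r^2 - 9*r - 9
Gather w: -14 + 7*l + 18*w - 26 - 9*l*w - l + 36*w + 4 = 6*l + w*(54 - 9*l) - 36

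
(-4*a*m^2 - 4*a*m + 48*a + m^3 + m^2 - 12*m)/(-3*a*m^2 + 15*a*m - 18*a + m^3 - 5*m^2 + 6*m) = (4*a*m + 16*a - m^2 - 4*m)/(3*a*m - 6*a - m^2 + 2*m)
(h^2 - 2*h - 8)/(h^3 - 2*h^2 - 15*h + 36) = (h^2 - 2*h - 8)/(h^3 - 2*h^2 - 15*h + 36)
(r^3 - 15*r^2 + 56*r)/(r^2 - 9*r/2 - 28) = 2*r*(r - 7)/(2*r + 7)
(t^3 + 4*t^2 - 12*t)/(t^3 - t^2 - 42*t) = (t - 2)/(t - 7)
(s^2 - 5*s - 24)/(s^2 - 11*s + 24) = (s + 3)/(s - 3)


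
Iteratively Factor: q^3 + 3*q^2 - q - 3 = (q - 1)*(q^2 + 4*q + 3) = (q - 1)*(q + 1)*(q + 3)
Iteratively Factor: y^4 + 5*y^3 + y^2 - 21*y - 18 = (y + 3)*(y^3 + 2*y^2 - 5*y - 6) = (y + 1)*(y + 3)*(y^2 + y - 6) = (y - 2)*(y + 1)*(y + 3)*(y + 3)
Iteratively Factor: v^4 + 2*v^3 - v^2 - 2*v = (v)*(v^3 + 2*v^2 - v - 2) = v*(v + 1)*(v^2 + v - 2) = v*(v - 1)*(v + 1)*(v + 2)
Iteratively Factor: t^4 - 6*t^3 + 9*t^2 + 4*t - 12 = (t + 1)*(t^3 - 7*t^2 + 16*t - 12) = (t - 2)*(t + 1)*(t^2 - 5*t + 6) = (t - 2)^2*(t + 1)*(t - 3)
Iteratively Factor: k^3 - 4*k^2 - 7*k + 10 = (k - 5)*(k^2 + k - 2) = (k - 5)*(k - 1)*(k + 2)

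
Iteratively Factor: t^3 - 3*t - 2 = (t + 1)*(t^2 - t - 2) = (t - 2)*(t + 1)*(t + 1)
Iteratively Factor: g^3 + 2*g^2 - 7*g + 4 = (g - 1)*(g^2 + 3*g - 4) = (g - 1)^2*(g + 4)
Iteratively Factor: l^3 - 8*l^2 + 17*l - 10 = (l - 1)*(l^2 - 7*l + 10) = (l - 2)*(l - 1)*(l - 5)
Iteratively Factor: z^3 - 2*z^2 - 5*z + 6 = (z + 2)*(z^2 - 4*z + 3) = (z - 1)*(z + 2)*(z - 3)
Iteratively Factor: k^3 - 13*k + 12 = (k - 3)*(k^2 + 3*k - 4) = (k - 3)*(k + 4)*(k - 1)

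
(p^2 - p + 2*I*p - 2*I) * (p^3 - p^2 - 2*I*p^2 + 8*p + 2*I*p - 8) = p^5 - 2*p^4 + 13*p^3 - 24*p^2 + 16*I*p^2 + 12*p - 32*I*p + 16*I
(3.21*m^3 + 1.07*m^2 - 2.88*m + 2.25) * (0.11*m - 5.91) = 0.3531*m^4 - 18.8534*m^3 - 6.6405*m^2 + 17.2683*m - 13.2975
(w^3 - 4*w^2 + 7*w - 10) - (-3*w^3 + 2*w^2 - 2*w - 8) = 4*w^3 - 6*w^2 + 9*w - 2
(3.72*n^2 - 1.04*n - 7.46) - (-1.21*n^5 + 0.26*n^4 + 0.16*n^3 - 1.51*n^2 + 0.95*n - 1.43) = 1.21*n^5 - 0.26*n^4 - 0.16*n^3 + 5.23*n^2 - 1.99*n - 6.03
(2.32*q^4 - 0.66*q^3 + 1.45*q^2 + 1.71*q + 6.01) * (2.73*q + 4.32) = 6.3336*q^5 + 8.2206*q^4 + 1.1073*q^3 + 10.9323*q^2 + 23.7945*q + 25.9632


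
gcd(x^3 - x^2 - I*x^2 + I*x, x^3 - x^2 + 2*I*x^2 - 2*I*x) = x^2 - x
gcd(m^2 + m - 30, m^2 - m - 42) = m + 6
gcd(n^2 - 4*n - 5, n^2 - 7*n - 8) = n + 1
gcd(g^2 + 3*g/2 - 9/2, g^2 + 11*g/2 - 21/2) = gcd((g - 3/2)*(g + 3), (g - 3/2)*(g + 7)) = g - 3/2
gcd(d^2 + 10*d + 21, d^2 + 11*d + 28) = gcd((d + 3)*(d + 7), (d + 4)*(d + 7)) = d + 7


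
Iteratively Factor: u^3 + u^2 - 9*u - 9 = (u + 3)*(u^2 - 2*u - 3) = (u - 3)*(u + 3)*(u + 1)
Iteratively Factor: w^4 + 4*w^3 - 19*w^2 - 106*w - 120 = (w + 2)*(w^3 + 2*w^2 - 23*w - 60) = (w + 2)*(w + 4)*(w^2 - 2*w - 15) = (w + 2)*(w + 3)*(w + 4)*(w - 5)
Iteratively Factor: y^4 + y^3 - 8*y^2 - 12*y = (y + 2)*(y^3 - y^2 - 6*y) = y*(y + 2)*(y^2 - y - 6) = y*(y + 2)^2*(y - 3)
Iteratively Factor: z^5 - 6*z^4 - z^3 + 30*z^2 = (z - 3)*(z^4 - 3*z^3 - 10*z^2) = (z - 5)*(z - 3)*(z^3 + 2*z^2) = (z - 5)*(z - 3)*(z + 2)*(z^2) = z*(z - 5)*(z - 3)*(z + 2)*(z)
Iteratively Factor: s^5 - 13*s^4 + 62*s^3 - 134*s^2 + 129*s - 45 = (s - 3)*(s^4 - 10*s^3 + 32*s^2 - 38*s + 15) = (s - 5)*(s - 3)*(s^3 - 5*s^2 + 7*s - 3) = (s - 5)*(s - 3)^2*(s^2 - 2*s + 1) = (s - 5)*(s - 3)^2*(s - 1)*(s - 1)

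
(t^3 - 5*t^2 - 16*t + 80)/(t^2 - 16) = t - 5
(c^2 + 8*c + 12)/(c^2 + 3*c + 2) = (c + 6)/(c + 1)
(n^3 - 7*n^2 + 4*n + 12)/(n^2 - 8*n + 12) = n + 1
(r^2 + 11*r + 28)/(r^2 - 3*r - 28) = (r + 7)/(r - 7)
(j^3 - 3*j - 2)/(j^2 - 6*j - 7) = (j^2 - j - 2)/(j - 7)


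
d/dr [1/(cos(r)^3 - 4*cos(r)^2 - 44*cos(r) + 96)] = (3*cos(r)^2 - 8*cos(r) - 44)*sin(r)/(cos(r)^3 - 4*cos(r)^2 - 44*cos(r) + 96)^2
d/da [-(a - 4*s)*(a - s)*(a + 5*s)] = -3*a^2 + 21*s^2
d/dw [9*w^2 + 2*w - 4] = 18*w + 2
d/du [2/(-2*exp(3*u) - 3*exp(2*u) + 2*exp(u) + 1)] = (12*exp(2*u) + 12*exp(u) - 4)*exp(u)/(2*exp(3*u) + 3*exp(2*u) - 2*exp(u) - 1)^2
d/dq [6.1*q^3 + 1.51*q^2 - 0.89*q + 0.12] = 18.3*q^2 + 3.02*q - 0.89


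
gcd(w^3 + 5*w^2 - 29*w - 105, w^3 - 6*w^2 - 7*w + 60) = w^2 - 2*w - 15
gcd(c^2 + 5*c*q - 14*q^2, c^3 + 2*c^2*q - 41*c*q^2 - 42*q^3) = c + 7*q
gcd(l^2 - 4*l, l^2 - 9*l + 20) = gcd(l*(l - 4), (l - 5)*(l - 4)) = l - 4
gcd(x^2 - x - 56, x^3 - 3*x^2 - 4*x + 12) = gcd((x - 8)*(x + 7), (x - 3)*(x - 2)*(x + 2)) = 1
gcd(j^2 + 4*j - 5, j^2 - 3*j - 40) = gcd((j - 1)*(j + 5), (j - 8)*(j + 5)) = j + 5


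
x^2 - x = x*(x - 1)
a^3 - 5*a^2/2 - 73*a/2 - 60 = (a - 8)*(a + 5/2)*(a + 3)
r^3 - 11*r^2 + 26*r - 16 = (r - 8)*(r - 2)*(r - 1)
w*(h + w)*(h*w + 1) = h^2*w^2 + h*w^3 + h*w + w^2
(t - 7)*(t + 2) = t^2 - 5*t - 14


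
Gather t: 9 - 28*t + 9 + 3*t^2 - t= 3*t^2 - 29*t + 18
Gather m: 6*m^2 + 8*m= 6*m^2 + 8*m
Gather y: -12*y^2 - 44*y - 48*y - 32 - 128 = -12*y^2 - 92*y - 160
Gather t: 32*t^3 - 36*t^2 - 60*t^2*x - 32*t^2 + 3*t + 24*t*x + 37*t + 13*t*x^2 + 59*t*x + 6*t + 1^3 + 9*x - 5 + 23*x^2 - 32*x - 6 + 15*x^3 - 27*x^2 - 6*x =32*t^3 + t^2*(-60*x - 68) + t*(13*x^2 + 83*x + 46) + 15*x^3 - 4*x^2 - 29*x - 10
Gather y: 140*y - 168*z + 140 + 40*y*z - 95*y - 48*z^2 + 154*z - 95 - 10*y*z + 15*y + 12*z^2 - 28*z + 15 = y*(30*z + 60) - 36*z^2 - 42*z + 60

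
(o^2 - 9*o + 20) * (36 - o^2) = -o^4 + 9*o^3 + 16*o^2 - 324*o + 720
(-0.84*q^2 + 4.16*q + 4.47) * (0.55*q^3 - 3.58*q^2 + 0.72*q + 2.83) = -0.462*q^5 + 5.2952*q^4 - 13.0391*q^3 - 15.3846*q^2 + 14.9912*q + 12.6501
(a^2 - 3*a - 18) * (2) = 2*a^2 - 6*a - 36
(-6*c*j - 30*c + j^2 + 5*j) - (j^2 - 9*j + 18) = -6*c*j - 30*c + 14*j - 18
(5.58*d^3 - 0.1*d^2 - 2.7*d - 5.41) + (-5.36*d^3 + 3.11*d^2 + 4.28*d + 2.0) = 0.22*d^3 + 3.01*d^2 + 1.58*d - 3.41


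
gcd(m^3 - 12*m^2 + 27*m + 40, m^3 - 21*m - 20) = m^2 - 4*m - 5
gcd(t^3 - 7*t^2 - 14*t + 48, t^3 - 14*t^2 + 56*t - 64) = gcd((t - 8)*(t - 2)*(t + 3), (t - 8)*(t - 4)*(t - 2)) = t^2 - 10*t + 16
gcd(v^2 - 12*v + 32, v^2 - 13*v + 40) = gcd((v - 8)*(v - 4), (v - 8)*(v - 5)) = v - 8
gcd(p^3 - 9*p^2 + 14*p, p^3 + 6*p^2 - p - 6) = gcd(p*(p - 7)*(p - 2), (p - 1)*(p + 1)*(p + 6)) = 1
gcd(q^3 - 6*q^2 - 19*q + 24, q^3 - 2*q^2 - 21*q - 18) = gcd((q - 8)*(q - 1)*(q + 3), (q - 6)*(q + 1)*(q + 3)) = q + 3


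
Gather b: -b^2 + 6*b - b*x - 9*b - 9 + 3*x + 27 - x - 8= -b^2 + b*(-x - 3) + 2*x + 10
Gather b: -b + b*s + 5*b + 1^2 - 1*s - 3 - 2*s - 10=b*(s + 4) - 3*s - 12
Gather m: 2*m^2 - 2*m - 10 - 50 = 2*m^2 - 2*m - 60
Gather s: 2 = 2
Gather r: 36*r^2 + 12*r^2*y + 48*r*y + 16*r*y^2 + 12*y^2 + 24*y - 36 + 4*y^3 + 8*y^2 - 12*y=r^2*(12*y + 36) + r*(16*y^2 + 48*y) + 4*y^3 + 20*y^2 + 12*y - 36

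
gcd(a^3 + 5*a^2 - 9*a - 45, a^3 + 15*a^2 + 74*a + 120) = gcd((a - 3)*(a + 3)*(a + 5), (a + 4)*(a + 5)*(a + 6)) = a + 5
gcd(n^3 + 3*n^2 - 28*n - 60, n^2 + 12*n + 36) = n + 6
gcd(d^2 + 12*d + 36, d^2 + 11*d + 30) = d + 6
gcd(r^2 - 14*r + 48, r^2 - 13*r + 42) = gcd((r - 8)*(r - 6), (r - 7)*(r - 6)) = r - 6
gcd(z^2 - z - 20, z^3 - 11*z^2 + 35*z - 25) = z - 5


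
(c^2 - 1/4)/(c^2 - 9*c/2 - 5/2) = (c - 1/2)/(c - 5)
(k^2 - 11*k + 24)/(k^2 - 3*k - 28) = (-k^2 + 11*k - 24)/(-k^2 + 3*k + 28)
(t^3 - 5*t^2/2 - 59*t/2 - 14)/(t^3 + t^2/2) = 1 - 3/t - 28/t^2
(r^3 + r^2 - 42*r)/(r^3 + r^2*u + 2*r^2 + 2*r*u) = (r^2 + r - 42)/(r^2 + r*u + 2*r + 2*u)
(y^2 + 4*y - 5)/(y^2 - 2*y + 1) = (y + 5)/(y - 1)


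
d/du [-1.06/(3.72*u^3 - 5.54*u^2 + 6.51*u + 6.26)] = (11.8296*u^2 - 11.7448*u + 6.9006)/(3.72*u^3 - 5.54*u^2 + 6.51*u + 6.26)^2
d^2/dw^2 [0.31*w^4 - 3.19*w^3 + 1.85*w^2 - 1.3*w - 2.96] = 3.72*w^2 - 19.14*w + 3.7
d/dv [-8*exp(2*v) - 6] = -16*exp(2*v)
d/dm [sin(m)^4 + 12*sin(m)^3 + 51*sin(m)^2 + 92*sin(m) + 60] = 2*(2*sin(m)^3 + 18*sin(m)^2 + 51*sin(m) + 46)*cos(m)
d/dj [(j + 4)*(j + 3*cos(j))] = j - (j + 4)*(3*sin(j) - 1) + 3*cos(j)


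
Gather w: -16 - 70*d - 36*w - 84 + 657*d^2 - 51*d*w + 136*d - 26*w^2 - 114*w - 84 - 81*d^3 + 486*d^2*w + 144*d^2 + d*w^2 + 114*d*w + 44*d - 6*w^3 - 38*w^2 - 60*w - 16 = -81*d^3 + 801*d^2 + 110*d - 6*w^3 + w^2*(d - 64) + w*(486*d^2 + 63*d - 210) - 200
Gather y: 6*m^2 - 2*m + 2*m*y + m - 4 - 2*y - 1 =6*m^2 - m + y*(2*m - 2) - 5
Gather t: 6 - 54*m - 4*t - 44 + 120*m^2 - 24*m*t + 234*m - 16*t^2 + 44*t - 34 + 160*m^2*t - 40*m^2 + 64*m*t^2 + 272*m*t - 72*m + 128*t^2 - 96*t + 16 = 80*m^2 + 108*m + t^2*(64*m + 112) + t*(160*m^2 + 248*m - 56) - 56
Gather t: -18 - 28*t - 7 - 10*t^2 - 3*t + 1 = -10*t^2 - 31*t - 24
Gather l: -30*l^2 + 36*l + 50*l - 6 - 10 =-30*l^2 + 86*l - 16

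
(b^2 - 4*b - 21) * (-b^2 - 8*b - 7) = -b^4 - 4*b^3 + 46*b^2 + 196*b + 147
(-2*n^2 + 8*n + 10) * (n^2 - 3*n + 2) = -2*n^4 + 14*n^3 - 18*n^2 - 14*n + 20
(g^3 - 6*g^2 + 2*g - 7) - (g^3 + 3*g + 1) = -6*g^2 - g - 8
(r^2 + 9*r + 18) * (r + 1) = r^3 + 10*r^2 + 27*r + 18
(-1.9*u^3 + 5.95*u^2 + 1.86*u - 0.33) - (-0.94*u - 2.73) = -1.9*u^3 + 5.95*u^2 + 2.8*u + 2.4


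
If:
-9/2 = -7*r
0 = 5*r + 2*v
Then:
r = 9/14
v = -45/28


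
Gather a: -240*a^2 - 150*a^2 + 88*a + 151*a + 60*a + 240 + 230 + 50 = -390*a^2 + 299*a + 520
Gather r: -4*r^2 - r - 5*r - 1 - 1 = -4*r^2 - 6*r - 2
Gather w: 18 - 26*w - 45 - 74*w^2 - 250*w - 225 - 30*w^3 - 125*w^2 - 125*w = -30*w^3 - 199*w^2 - 401*w - 252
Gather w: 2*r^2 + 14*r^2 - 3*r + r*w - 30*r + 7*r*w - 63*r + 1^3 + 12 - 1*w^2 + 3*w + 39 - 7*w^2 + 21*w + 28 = 16*r^2 - 96*r - 8*w^2 + w*(8*r + 24) + 80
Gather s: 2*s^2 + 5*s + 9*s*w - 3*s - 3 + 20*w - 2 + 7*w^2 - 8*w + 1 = 2*s^2 + s*(9*w + 2) + 7*w^2 + 12*w - 4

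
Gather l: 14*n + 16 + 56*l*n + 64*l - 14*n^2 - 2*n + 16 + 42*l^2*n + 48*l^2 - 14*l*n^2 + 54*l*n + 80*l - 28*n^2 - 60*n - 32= l^2*(42*n + 48) + l*(-14*n^2 + 110*n + 144) - 42*n^2 - 48*n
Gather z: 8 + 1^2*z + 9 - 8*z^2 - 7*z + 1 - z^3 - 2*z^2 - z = -z^3 - 10*z^2 - 7*z + 18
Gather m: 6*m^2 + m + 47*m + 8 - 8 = 6*m^2 + 48*m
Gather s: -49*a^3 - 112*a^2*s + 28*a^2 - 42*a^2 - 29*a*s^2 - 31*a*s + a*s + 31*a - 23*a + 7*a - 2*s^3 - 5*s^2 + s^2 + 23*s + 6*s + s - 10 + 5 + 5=-49*a^3 - 14*a^2 + 15*a - 2*s^3 + s^2*(-29*a - 4) + s*(-112*a^2 - 30*a + 30)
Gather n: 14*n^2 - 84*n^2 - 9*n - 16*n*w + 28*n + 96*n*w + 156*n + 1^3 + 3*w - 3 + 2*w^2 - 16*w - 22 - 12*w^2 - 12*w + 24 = -70*n^2 + n*(80*w + 175) - 10*w^2 - 25*w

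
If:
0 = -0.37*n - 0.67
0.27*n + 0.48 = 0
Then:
No Solution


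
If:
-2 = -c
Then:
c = 2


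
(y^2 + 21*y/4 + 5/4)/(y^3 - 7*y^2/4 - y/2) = (y + 5)/(y*(y - 2))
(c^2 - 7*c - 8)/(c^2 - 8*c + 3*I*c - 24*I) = (c + 1)/(c + 3*I)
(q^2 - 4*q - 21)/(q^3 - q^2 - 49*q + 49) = (q + 3)/(q^2 + 6*q - 7)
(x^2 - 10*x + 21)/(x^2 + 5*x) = (x^2 - 10*x + 21)/(x*(x + 5))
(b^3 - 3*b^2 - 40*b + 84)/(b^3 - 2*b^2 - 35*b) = (b^2 + 4*b - 12)/(b*(b + 5))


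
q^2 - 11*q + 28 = (q - 7)*(q - 4)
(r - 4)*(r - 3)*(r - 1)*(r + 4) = r^4 - 4*r^3 - 13*r^2 + 64*r - 48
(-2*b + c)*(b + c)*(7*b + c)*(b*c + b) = -14*b^4*c - 14*b^4 - 9*b^3*c^2 - 9*b^3*c + 6*b^2*c^3 + 6*b^2*c^2 + b*c^4 + b*c^3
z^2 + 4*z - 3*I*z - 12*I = (z + 4)*(z - 3*I)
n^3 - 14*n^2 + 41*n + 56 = (n - 8)*(n - 7)*(n + 1)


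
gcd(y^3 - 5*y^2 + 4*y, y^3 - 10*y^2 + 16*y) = y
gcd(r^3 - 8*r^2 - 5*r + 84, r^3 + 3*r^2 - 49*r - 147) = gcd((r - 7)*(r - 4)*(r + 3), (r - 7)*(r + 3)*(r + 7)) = r^2 - 4*r - 21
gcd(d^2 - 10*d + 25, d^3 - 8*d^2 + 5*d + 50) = d^2 - 10*d + 25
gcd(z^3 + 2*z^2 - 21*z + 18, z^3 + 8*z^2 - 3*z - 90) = z^2 + 3*z - 18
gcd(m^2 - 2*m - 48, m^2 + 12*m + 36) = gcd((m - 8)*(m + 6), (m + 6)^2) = m + 6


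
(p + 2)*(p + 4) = p^2 + 6*p + 8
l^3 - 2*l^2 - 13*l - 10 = (l - 5)*(l + 1)*(l + 2)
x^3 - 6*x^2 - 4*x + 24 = (x - 6)*(x - 2)*(x + 2)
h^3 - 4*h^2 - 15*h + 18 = (h - 6)*(h - 1)*(h + 3)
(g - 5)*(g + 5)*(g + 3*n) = g^3 + 3*g^2*n - 25*g - 75*n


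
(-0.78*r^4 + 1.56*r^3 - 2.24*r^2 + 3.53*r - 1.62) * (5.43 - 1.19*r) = 0.9282*r^5 - 6.0918*r^4 + 11.1364*r^3 - 16.3639*r^2 + 21.0957*r - 8.7966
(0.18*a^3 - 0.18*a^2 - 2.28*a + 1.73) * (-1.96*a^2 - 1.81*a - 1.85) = -0.3528*a^5 + 0.027*a^4 + 4.4616*a^3 + 1.069*a^2 + 1.0867*a - 3.2005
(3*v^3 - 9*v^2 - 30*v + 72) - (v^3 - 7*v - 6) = 2*v^3 - 9*v^2 - 23*v + 78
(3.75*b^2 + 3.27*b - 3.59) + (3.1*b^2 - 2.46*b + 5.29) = 6.85*b^2 + 0.81*b + 1.7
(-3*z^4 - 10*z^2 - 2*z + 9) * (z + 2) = -3*z^5 - 6*z^4 - 10*z^3 - 22*z^2 + 5*z + 18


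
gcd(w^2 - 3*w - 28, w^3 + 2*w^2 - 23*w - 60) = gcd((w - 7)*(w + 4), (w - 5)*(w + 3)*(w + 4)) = w + 4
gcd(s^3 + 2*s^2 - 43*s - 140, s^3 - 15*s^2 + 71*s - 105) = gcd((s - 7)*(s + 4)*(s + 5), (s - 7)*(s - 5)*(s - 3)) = s - 7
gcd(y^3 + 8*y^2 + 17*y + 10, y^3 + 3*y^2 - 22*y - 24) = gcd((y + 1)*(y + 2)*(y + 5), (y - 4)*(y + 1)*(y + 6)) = y + 1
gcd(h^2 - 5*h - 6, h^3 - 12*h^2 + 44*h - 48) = h - 6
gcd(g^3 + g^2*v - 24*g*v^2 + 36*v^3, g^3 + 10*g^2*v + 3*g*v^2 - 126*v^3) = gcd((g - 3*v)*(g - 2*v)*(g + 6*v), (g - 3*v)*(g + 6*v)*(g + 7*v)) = -g^2 - 3*g*v + 18*v^2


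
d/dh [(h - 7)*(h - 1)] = 2*h - 8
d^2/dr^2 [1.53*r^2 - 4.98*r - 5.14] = 3.06000000000000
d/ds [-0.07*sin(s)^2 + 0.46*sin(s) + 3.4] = (0.46 - 0.14*sin(s))*cos(s)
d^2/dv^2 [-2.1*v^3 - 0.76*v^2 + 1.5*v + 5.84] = -12.6*v - 1.52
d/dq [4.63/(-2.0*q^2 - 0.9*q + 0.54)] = (18.52*q + 4.167)/(2.0*q^2 + 0.9*q - 0.54)^2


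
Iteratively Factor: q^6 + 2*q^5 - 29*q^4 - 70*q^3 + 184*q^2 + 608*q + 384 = (q + 4)*(q^5 - 2*q^4 - 21*q^3 + 14*q^2 + 128*q + 96) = (q + 2)*(q + 4)*(q^4 - 4*q^3 - 13*q^2 + 40*q + 48) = (q + 2)*(q + 3)*(q + 4)*(q^3 - 7*q^2 + 8*q + 16) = (q - 4)*(q + 2)*(q + 3)*(q + 4)*(q^2 - 3*q - 4) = (q - 4)^2*(q + 2)*(q + 3)*(q + 4)*(q + 1)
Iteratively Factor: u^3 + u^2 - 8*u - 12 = (u + 2)*(u^2 - u - 6) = (u + 2)^2*(u - 3)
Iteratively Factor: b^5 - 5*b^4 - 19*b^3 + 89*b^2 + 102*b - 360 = (b + 3)*(b^4 - 8*b^3 + 5*b^2 + 74*b - 120) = (b - 5)*(b + 3)*(b^3 - 3*b^2 - 10*b + 24) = (b - 5)*(b - 2)*(b + 3)*(b^2 - b - 12) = (b - 5)*(b - 2)*(b + 3)^2*(b - 4)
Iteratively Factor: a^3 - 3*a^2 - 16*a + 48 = (a - 3)*(a^2 - 16) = (a - 3)*(a + 4)*(a - 4)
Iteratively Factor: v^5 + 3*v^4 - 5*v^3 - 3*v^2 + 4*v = (v - 1)*(v^4 + 4*v^3 - v^2 - 4*v) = (v - 1)^2*(v^3 + 5*v^2 + 4*v) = (v - 1)^2*(v + 1)*(v^2 + 4*v) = v*(v - 1)^2*(v + 1)*(v + 4)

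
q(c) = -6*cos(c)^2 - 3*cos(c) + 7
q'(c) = 12*sin(c)*cos(c) + 3*sin(c)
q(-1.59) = 7.06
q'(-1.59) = -2.77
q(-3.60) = 4.87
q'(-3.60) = -3.43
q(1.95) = 7.29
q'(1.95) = -1.34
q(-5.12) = 4.87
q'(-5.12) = 7.12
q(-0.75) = 1.59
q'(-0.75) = -8.03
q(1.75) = 7.34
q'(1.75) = 0.85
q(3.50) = 4.55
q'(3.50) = 2.89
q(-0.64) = 0.73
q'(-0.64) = -7.54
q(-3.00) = 4.09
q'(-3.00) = 1.25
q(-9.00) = 4.75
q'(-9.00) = 3.27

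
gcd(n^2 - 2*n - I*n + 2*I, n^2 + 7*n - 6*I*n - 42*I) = 1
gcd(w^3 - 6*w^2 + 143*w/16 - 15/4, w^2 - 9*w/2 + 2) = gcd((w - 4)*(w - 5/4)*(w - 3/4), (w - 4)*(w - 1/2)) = w - 4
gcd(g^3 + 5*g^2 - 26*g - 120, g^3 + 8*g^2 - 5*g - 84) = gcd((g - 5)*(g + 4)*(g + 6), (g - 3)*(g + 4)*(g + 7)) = g + 4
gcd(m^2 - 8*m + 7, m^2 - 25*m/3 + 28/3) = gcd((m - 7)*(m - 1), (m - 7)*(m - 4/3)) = m - 7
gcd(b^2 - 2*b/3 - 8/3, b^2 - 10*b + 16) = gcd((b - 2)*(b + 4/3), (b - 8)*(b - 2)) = b - 2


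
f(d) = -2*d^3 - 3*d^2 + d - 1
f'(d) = -6*d^2 - 6*d + 1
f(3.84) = -154.64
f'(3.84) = -110.51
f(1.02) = -5.22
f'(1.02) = -11.36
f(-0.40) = -1.75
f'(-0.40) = 2.44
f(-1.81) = -0.78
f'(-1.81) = -7.80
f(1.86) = -22.39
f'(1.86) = -30.92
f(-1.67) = -1.72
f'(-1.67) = -5.71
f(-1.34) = -2.91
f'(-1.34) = -1.73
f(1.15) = -6.86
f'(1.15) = -13.84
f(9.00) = -1693.00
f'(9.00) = -539.00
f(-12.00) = 3011.00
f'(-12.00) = -791.00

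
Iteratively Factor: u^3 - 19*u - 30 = (u - 5)*(u^2 + 5*u + 6) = (u - 5)*(u + 2)*(u + 3)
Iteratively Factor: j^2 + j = (j + 1)*(j)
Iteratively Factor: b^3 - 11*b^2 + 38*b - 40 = (b - 2)*(b^2 - 9*b + 20) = (b - 4)*(b - 2)*(b - 5)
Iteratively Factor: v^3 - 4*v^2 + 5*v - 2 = (v - 1)*(v^2 - 3*v + 2) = (v - 1)^2*(v - 2)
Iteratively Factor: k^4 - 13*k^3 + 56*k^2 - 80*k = (k)*(k^3 - 13*k^2 + 56*k - 80) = k*(k - 4)*(k^2 - 9*k + 20) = k*(k - 5)*(k - 4)*(k - 4)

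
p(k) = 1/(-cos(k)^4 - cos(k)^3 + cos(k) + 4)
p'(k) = (-4*sin(k)*cos(k)^3 - 3*sin(k)*cos(k)^2 + sin(k))/(-cos(k)^4 - cos(k)^3 + cos(k) + 4)^2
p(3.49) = 0.32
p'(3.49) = -0.06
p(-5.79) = 0.28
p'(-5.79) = -0.15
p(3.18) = 0.33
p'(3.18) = -0.01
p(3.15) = 0.33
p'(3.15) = -0.00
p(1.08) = 0.23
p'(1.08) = -0.00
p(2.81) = 0.32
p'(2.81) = 0.06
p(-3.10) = 0.33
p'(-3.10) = -0.01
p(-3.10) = 0.33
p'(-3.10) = -0.01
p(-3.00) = 0.33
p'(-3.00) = -0.03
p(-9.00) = 0.32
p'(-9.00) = -0.06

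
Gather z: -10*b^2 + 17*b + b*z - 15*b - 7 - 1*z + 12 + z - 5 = -10*b^2 + b*z + 2*b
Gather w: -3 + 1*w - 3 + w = 2*w - 6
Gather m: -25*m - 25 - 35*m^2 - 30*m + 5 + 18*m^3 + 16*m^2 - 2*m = 18*m^3 - 19*m^2 - 57*m - 20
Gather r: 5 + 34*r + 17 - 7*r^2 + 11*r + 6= -7*r^2 + 45*r + 28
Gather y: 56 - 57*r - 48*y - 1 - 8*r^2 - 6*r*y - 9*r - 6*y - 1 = -8*r^2 - 66*r + y*(-6*r - 54) + 54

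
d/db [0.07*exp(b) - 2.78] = 0.07*exp(b)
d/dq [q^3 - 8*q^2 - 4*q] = 3*q^2 - 16*q - 4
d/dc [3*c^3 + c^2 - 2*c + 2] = 9*c^2 + 2*c - 2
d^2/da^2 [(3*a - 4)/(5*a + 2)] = -260/(5*a + 2)^3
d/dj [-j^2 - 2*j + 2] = -2*j - 2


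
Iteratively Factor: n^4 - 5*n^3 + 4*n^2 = (n)*(n^3 - 5*n^2 + 4*n) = n*(n - 4)*(n^2 - n) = n*(n - 4)*(n - 1)*(n)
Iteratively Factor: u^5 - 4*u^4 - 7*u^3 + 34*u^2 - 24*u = (u + 3)*(u^4 - 7*u^3 + 14*u^2 - 8*u) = (u - 4)*(u + 3)*(u^3 - 3*u^2 + 2*u) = (u - 4)*(u - 1)*(u + 3)*(u^2 - 2*u) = (u - 4)*(u - 2)*(u - 1)*(u + 3)*(u)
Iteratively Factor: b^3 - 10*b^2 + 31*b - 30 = (b - 3)*(b^2 - 7*b + 10) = (b - 5)*(b - 3)*(b - 2)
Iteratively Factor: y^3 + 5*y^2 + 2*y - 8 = (y + 2)*(y^2 + 3*y - 4) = (y + 2)*(y + 4)*(y - 1)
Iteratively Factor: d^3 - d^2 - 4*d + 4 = (d - 1)*(d^2 - 4) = (d - 1)*(d + 2)*(d - 2)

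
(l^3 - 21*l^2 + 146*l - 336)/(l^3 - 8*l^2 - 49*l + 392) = (l - 6)/(l + 7)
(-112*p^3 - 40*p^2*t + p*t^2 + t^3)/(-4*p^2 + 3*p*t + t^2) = (28*p^2 + 3*p*t - t^2)/(p - t)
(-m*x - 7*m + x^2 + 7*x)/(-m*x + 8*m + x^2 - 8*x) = (x + 7)/(x - 8)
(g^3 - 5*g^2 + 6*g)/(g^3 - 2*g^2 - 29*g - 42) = g*(-g^2 + 5*g - 6)/(-g^3 + 2*g^2 + 29*g + 42)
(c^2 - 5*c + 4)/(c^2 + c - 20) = (c - 1)/(c + 5)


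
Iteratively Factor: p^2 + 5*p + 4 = (p + 4)*(p + 1)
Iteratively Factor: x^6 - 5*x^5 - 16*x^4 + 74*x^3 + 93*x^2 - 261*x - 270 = (x + 2)*(x^5 - 7*x^4 - 2*x^3 + 78*x^2 - 63*x - 135) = (x - 5)*(x + 2)*(x^4 - 2*x^3 - 12*x^2 + 18*x + 27) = (x - 5)*(x - 3)*(x + 2)*(x^3 + x^2 - 9*x - 9) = (x - 5)*(x - 3)^2*(x + 2)*(x^2 + 4*x + 3) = (x - 5)*(x - 3)^2*(x + 2)*(x + 3)*(x + 1)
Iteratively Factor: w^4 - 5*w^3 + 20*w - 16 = (w - 2)*(w^3 - 3*w^2 - 6*w + 8) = (w - 4)*(w - 2)*(w^2 + w - 2) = (w - 4)*(w - 2)*(w - 1)*(w + 2)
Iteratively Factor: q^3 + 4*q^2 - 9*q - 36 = (q + 4)*(q^2 - 9) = (q + 3)*(q + 4)*(q - 3)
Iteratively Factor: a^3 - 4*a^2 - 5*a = (a + 1)*(a^2 - 5*a) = a*(a + 1)*(a - 5)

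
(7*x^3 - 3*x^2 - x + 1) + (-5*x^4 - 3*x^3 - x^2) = -5*x^4 + 4*x^3 - 4*x^2 - x + 1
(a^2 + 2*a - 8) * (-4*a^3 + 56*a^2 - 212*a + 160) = -4*a^5 + 48*a^4 - 68*a^3 - 712*a^2 + 2016*a - 1280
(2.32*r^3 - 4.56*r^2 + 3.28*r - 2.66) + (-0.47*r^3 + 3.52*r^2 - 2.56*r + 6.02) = 1.85*r^3 - 1.04*r^2 + 0.72*r + 3.36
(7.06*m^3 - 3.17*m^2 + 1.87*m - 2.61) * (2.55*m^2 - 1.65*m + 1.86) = 18.003*m^5 - 19.7325*m^4 + 23.1306*m^3 - 15.6372*m^2 + 7.7847*m - 4.8546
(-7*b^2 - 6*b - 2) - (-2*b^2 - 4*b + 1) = -5*b^2 - 2*b - 3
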